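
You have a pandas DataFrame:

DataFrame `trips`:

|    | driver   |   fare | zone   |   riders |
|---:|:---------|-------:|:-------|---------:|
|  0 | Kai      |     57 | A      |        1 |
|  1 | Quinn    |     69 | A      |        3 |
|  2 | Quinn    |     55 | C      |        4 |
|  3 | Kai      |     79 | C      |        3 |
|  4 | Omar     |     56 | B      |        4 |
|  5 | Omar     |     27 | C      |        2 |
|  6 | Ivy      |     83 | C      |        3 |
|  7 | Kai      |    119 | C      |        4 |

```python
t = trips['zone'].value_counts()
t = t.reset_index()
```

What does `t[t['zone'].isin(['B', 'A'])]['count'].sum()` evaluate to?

3

value_counts of zone:
zone
C    5
A    2
B    1
Name: count, dtype: int64
reset_index():
  zone  count
0    C      5
1    A      2
2    B      1
filter rows where zone in ['B', 'A']:
  zone  count
1    A      2
2    B      1
So sum() = 3.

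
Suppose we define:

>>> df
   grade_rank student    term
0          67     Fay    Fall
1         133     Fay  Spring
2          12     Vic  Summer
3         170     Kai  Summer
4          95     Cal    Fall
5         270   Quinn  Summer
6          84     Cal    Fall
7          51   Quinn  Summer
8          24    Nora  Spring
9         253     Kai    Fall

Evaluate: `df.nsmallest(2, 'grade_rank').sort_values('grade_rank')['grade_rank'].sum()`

36

take 2 rows with smallest grade_rank:
   grade_rank student    term
2          12     Vic  Summer
8          24    Nora  Spring
sort by grade_rank:
   grade_rank student    term
2          12     Vic  Summer
8          24    Nora  Spring
sum of column 'grade_rank' → 36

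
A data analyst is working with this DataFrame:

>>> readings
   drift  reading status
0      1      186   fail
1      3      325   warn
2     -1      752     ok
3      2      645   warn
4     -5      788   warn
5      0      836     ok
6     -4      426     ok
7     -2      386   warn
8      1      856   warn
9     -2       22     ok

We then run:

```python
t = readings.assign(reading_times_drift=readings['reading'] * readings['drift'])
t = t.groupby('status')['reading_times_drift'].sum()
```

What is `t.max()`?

add column reading_times_drift = readings['reading'] * readings['drift']:
   drift  reading status  reading_times_drift
0      1      186   fail                  186
1      3      325   warn                  975
2     -1      752     ok                 -752
3      2      645   warn                 1290
4     -5      788   warn                -3940
5      0      836     ok                    0
6     -4      426     ok                -1704
7     -2      386   warn                 -772
8      1      856   warn                  856
9     -2       22     ok                  -44
group by status, sum of reading_times_drift:
status
fail     186
ok     -2500
warn   -1591
Name: reading_times_drift, dtype: int64
Then the max of the resulting series: 186

186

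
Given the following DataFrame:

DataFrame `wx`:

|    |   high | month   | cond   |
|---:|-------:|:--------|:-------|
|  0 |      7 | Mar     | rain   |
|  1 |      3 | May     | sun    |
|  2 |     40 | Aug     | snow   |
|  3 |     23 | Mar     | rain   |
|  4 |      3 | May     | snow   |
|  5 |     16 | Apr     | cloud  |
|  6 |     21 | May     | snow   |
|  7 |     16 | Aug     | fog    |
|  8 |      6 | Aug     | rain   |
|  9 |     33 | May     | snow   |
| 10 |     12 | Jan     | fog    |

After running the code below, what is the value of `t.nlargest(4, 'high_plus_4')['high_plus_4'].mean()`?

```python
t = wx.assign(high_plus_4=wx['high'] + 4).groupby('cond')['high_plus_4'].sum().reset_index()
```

add column high_plus_4 = wx['high'] + 4:
    high month   cond  high_plus_4
0      7   Mar   rain           11
1      3   May    sun            7
2     40   Aug   snow           44
3     23   Mar   rain           27
4      3   May   snow            7
5     16   Apr  cloud           20
6     21   May   snow           25
7     16   Aug    fog           20
8      6   Aug   rain           10
9     33   May   snow           37
10    12   Jan    fog           16
group by cond, sum of high_plus_4:
cond
cloud     20
fog       36
rain      48
snow     113
sun        7
Name: high_plus_4, dtype: int64
reset_index():
    cond  high_plus_4
0  cloud           20
1    fog           36
2   rain           48
3   snow          113
4    sun            7
take 4 rows with largest high_plus_4:
    cond  high_plus_4
3   snow          113
2   rain           48
1    fog           36
0  cloud           20
Hence 54.25.

54.25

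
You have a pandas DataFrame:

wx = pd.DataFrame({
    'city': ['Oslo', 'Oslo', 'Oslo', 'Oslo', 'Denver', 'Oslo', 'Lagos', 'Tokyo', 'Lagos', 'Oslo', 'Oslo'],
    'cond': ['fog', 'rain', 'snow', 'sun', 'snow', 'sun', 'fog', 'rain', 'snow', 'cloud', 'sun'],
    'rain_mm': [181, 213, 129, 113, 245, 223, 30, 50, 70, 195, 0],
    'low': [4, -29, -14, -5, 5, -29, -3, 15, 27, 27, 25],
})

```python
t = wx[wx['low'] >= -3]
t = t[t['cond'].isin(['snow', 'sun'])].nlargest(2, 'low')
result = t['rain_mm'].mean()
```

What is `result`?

filter rows where low >= -3:
      city   cond  rain_mm  low
0     Oslo    fog      181    4
4   Denver   snow      245    5
6    Lagos    fog       30   -3
7    Tokyo   rain       50   15
8    Lagos   snow       70   27
9     Oslo  cloud      195   27
10    Oslo    sun        0   25
filter rows where cond in ['snow', 'sun']:
      city  cond  rain_mm  low
4   Denver  snow      245    5
8    Lagos  snow       70   27
10    Oslo   sun        0   25
take 2 rows with largest low:
     city  cond  rain_mm  low
8   Lagos  snow       70   27
10   Oslo   sun        0   25

35.0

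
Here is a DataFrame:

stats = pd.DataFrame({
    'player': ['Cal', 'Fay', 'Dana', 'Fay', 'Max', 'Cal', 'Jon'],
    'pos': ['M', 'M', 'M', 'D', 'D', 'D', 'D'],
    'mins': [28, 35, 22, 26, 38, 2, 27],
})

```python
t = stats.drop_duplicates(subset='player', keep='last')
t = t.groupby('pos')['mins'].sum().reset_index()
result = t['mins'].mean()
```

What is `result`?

57.5

drop duplicate player (keep=last):
  player pos  mins
2   Dana   M    22
3    Fay   D    26
4    Max   D    38
5    Cal   D     2
6    Jon   D    27
group by pos, sum of mins:
pos
D    93
M    22
Name: mins, dtype: int64
reset_index():
  pos  mins
0   D    93
1   M    22
Taking the mean of column 'mins' gives 57.5.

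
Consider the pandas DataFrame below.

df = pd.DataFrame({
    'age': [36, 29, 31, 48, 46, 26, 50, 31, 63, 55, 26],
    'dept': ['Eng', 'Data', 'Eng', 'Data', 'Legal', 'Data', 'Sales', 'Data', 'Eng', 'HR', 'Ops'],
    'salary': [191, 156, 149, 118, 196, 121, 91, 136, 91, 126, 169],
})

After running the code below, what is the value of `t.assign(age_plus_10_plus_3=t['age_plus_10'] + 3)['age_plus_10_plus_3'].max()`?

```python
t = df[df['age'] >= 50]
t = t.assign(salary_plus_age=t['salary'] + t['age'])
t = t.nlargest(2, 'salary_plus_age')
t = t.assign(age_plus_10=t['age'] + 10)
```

filter rows where age >= 50:
   age   dept  salary
6   50  Sales      91
8   63    Eng      91
9   55     HR     126
add column salary_plus_age = t['salary'] + t['age']:
   age   dept  salary  salary_plus_age
6   50  Sales      91              141
8   63    Eng      91              154
9   55     HR     126              181
take 2 rows with largest salary_plus_age:
   age dept  salary  salary_plus_age
9   55   HR     126              181
8   63  Eng      91              154
add column age_plus_10 = t['age'] + 10:
   age dept  salary  salary_plus_age  age_plus_10
9   55   HR     126              181           65
8   63  Eng      91              154           73
add column age_plus_10_plus_3 = t['age_plus_10'] + 3:
   age dept  salary  salary_plus_age  age_plus_10  age_plus_10_plus_3
9   55   HR     126              181           65                  68
8   63  Eng      91              154           73                  76
So max() = 76.

76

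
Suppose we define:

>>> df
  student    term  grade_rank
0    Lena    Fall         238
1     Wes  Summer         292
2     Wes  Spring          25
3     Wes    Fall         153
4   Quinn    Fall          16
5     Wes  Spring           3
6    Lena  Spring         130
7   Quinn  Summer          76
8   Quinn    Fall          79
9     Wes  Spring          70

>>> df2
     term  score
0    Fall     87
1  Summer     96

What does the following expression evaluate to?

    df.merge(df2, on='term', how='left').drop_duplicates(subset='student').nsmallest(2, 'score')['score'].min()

merge on 'term' (how='left') → 10 rows:
  student    term  grade_rank  score
0    Lena    Fall         238   87.0
1     Wes  Summer         292   96.0
2     Wes  Spring          25    NaN
3     Wes    Fall         153   87.0
4   Quinn    Fall          16   87.0
5     Wes  Spring           3    NaN
6    Lena  Spring         130    NaN
7   Quinn  Summer          76   96.0
8   Quinn    Fall          79   87.0
9     Wes  Spring          70    NaN
drop duplicate student (keep=first):
  student    term  grade_rank  score
0    Lena    Fall         238   87.0
1     Wes  Summer         292   96.0
4   Quinn    Fall          16   87.0
take 2 rows with smallest score:
  student  term  grade_rank  score
0    Lena  Fall         238   87.0
4   Quinn  Fall          16   87.0
Finally, min of column 'score' = 87.0.

87.0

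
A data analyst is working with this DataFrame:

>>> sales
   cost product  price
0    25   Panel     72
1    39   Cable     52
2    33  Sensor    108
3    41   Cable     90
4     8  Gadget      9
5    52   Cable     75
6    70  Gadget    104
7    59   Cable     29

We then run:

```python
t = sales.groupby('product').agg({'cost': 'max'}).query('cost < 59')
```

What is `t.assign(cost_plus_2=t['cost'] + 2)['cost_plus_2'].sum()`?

62

group by product, max of cost:
         cost
product      
Cable      59
Gadget     70
Panel      25
Sensor     33
filter rows where cost < 59:
         cost
product      
Panel      25
Sensor     33
add column cost_plus_2 = t['cost'] + 2:
         cost  cost_plus_2
product                   
Panel      25           27
Sensor     33           35
Hence 62.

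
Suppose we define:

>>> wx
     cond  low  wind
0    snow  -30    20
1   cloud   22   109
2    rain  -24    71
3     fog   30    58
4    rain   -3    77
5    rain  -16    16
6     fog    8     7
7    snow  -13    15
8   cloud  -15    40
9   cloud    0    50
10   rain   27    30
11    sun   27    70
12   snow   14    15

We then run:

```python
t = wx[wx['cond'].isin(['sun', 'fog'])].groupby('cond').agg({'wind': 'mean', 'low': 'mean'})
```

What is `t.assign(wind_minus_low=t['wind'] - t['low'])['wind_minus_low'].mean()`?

28.25

filter rows where cond in ['sun', 'fog']:
   cond  low  wind
3   fog   30    58
6   fog    8     7
11  sun   27    70
group by cond: mean(wind), mean(low):
      wind   low
cond            
fog   32.5  19.0
sun   70.0  27.0
add column wind_minus_low = t['wind'] - t['low']:
      wind   low  wind_minus_low
cond                            
fog   32.5  19.0            13.5
sun   70.0  27.0            43.0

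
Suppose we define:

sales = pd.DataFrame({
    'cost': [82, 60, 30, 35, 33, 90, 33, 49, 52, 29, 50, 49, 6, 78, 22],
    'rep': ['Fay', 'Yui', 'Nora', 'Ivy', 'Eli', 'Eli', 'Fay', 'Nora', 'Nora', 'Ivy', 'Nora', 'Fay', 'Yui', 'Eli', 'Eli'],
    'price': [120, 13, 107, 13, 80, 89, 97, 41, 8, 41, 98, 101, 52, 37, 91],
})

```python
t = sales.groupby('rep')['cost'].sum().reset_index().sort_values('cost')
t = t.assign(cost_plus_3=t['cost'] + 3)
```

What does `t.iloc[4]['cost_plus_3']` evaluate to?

226

group by rep, sum of cost:
rep
Eli     223
Fay     164
Ivy      64
Nora    181
Yui      66
Name: cost, dtype: int64
reset_index():
    rep  cost
0   Eli   223
1   Fay   164
2   Ivy    64
3  Nora   181
4   Yui    66
sort by cost:
    rep  cost
2   Ivy    64
4   Yui    66
1   Fay   164
3  Nora   181
0   Eli   223
add column cost_plus_3 = t['cost'] + 3:
    rep  cost  cost_plus_3
2   Ivy    64           67
4   Yui    66           69
1   Fay   164          167
3  Nora   181          184
0   Eli   223          226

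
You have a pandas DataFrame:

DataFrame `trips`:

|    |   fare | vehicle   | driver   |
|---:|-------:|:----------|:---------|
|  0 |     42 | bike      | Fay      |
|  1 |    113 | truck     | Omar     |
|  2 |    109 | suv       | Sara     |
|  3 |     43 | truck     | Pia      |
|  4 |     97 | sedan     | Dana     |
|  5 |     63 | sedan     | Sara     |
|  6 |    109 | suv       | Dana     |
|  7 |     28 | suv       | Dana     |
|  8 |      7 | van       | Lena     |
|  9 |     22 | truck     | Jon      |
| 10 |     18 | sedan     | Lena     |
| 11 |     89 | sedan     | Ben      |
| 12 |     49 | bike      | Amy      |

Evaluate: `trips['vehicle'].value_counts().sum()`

13

value_counts of vehicle:
vehicle
sedan    4
truck    3
suv      3
bike     2
van      1
Name: count, dtype: int64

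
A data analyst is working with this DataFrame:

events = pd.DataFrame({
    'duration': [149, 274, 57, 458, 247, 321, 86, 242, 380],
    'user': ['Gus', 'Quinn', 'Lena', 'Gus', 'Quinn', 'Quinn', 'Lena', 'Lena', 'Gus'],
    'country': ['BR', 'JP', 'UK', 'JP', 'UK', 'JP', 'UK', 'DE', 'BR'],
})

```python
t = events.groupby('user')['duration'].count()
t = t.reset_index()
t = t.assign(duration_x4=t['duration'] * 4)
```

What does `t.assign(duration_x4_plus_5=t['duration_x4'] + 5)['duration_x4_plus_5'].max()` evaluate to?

17

group by user, count of duration:
user
Gus      3
Lena     3
Quinn    3
Name: duration, dtype: int64
reset_index():
    user  duration
0    Gus         3
1   Lena         3
2  Quinn         3
add column duration_x4 = t['duration'] * 4:
    user  duration  duration_x4
0    Gus         3           12
1   Lena         3           12
2  Quinn         3           12
add column duration_x4_plus_5 = t['duration_x4'] + 5:
    user  duration  duration_x4  duration_x4_plus_5
0    Gus         3           12                  17
1   Lena         3           12                  17
2  Quinn         3           12                  17
Taking the max of column 'duration_x4_plus_5' gives 17.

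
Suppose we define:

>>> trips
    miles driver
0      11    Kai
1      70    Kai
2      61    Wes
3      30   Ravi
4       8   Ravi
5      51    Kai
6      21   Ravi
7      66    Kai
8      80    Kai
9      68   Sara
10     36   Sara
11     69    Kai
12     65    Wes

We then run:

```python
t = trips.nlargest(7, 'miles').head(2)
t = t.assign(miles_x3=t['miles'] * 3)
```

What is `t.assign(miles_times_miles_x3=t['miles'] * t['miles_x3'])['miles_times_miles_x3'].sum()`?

33900

take 7 rows with largest miles:
    miles driver
8      80    Kai
1      70    Kai
11     69    Kai
9      68   Sara
7      66    Kai
12     65    Wes
2      61    Wes
take first 2 rows:
   miles driver
8     80    Kai
1     70    Kai
add column miles_x3 = t['miles'] * 3:
   miles driver  miles_x3
8     80    Kai       240
1     70    Kai       210
add column miles_times_miles_x3 = t['miles'] * t['miles_x3']:
   miles driver  miles_x3  miles_times_miles_x3
8     80    Kai       240                 19200
1     70    Kai       210                 14700
Finally, sum of column 'miles_times_miles_x3' = 33900.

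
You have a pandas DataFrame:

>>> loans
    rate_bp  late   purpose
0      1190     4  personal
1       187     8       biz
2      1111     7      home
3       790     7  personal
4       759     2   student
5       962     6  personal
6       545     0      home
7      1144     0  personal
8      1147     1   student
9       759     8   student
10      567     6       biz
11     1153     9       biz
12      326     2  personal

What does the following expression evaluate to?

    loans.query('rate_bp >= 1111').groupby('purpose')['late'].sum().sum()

21

filter rows where rate_bp >= 1111:
    rate_bp  late   purpose
0      1190     4  personal
2      1111     7      home
7      1144     0  personal
8      1147     1   student
11     1153     9       biz
group by purpose, sum of late:
purpose
biz         9
home        7
personal    4
student     1
Name: late, dtype: int64
sum of the resulting series → 21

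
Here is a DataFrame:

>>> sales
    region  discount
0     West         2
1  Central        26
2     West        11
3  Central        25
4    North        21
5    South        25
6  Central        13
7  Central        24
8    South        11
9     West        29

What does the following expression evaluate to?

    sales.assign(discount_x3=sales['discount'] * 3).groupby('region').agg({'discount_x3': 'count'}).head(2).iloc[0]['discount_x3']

add column discount_x3 = sales['discount'] * 3:
    region  discount  discount_x3
0     West         2            6
1  Central        26           78
2     West        11           33
3  Central        25           75
4    North        21           63
5    South        25           75
6  Central        13           39
7  Central        24           72
8    South        11           33
9     West        29           87
group by region, count of discount_x3:
         discount_x3
region              
Central            4
North              1
South              2
West               3
take first 2 rows:
         discount_x3
region              
Central            4
North              1
value at position 0, column 'discount_x3' → 4

4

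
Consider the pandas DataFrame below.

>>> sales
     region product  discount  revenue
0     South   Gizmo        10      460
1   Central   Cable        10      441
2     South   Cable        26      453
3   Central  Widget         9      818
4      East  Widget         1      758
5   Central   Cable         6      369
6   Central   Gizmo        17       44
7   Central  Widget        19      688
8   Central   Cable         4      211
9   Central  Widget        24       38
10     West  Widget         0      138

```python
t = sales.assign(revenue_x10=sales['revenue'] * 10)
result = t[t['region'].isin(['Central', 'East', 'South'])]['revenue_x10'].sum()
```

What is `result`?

42800

add column revenue_x10 = sales['revenue'] * 10:
     region product  discount  revenue  revenue_x10
0     South   Gizmo        10      460         4600
1   Central   Cable        10      441         4410
2     South   Cable        26      453         4530
3   Central  Widget         9      818         8180
4      East  Widget         1      758         7580
5   Central   Cable         6      369         3690
6   Central   Gizmo        17       44          440
7   Central  Widget        19      688         6880
8   Central   Cable         4      211         2110
9   Central  Widget        24       38          380
10     West  Widget         0      138         1380
filter rows where region in ['Central', 'East', 'South']:
    region product  discount  revenue  revenue_x10
0    South   Gizmo        10      460         4600
1  Central   Cable        10      441         4410
2    South   Cable        26      453         4530
3  Central  Widget         9      818         8180
4     East  Widget         1      758         7580
5  Central   Cable         6      369         3690
6  Central   Gizmo        17       44          440
7  Central  Widget        19      688         6880
8  Central   Cable         4      211         2110
9  Central  Widget        24       38          380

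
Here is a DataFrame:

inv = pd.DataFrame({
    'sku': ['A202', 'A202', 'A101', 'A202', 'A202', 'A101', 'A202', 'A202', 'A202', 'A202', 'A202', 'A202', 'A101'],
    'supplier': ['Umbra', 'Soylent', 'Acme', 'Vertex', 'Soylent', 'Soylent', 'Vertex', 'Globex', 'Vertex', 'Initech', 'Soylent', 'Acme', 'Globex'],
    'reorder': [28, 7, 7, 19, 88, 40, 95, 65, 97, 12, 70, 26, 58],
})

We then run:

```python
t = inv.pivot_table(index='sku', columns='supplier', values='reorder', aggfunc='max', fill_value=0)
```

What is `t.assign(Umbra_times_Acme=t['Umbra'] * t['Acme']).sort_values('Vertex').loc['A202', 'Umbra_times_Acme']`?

pivot: rows=sku, cols=supplier, max(reorder):
supplier  Acme  Globex  Initech  Soylent  Umbra  Vertex
sku                                                    
A101         7      58        0       40      0       0
A202        26      65       12       88     28      97
add column Umbra_times_Acme = t['Umbra'] * t['Acme']:
supplier  Acme  Globex  Initech  Soylent  Umbra  Vertex  Umbra_times_Acme
sku                                                                      
A101         7      58        0       40      0       0                 0
A202        26      65       12       88     28      97               728
sort by Vertex:
supplier  Acme  Globex  Initech  Soylent  Umbra  Vertex  Umbra_times_Acme
sku                                                                      
A101         7      58        0       40      0       0                 0
A202        26      65       12       88     28      97               728
The value at row 'A202', column 'Umbra_times_Acme' is 728.

728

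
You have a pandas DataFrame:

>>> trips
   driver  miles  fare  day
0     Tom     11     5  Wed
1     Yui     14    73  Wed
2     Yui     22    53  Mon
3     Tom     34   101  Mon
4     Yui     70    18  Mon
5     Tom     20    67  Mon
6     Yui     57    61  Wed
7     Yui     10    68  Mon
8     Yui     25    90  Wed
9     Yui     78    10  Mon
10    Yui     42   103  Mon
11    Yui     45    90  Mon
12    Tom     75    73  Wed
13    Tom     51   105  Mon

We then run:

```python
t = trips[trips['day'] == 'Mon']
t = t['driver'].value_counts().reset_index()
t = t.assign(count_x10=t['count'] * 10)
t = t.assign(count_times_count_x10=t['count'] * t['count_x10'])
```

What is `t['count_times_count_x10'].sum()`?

450

filter rows where day == 'Mon':
   driver  miles  fare  day
2     Yui     22    53  Mon
3     Tom     34   101  Mon
4     Yui     70    18  Mon
5     Tom     20    67  Mon
7     Yui     10    68  Mon
9     Yui     78    10  Mon
10    Yui     42   103  Mon
11    Yui     45    90  Mon
13    Tom     51   105  Mon
value_counts of driver:
driver
Yui    6
Tom    3
Name: count, dtype: int64
reset_index():
  driver  count
0    Yui      6
1    Tom      3
add column count_x10 = t['count'] * 10:
  driver  count  count_x10
0    Yui      6         60
1    Tom      3         30
add column count_times_count_x10 = t['count'] * t['count_x10']:
  driver  count  count_x10  count_times_count_x10
0    Yui      6         60                    360
1    Tom      3         30                     90
Taking the sum of column 'count_times_count_x10' gives 450.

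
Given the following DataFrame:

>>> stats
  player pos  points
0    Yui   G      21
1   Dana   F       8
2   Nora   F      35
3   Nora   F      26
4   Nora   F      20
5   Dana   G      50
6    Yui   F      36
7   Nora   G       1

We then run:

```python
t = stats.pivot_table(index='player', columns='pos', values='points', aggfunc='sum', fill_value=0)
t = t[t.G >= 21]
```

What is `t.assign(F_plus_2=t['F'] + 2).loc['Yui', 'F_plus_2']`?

pivot: rows=player, cols=pos, sum(points):
pos      F   G
player        
Dana     8  50
Nora    81   1
Yui     36  21
filter rows where G >= 21:
pos      F   G
player        
Dana     8  50
Yui     36  21
add column F_plus_2 = t['F'] + 2:
pos      F   G  F_plus_2
player                  
Dana     8  50        10
Yui     36  21        38

38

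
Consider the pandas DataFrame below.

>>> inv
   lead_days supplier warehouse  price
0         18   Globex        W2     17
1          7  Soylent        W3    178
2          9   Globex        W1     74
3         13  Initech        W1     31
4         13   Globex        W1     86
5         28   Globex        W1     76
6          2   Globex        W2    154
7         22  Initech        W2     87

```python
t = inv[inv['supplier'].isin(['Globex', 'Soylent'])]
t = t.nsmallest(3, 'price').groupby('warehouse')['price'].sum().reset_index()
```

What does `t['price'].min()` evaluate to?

filter rows where supplier in ['Globex', 'Soylent']:
   lead_days supplier warehouse  price
0         18   Globex        W2     17
1          7  Soylent        W3    178
2          9   Globex        W1     74
4         13   Globex        W1     86
5         28   Globex        W1     76
6          2   Globex        W2    154
take 3 rows with smallest price:
   lead_days supplier warehouse  price
0         18   Globex        W2     17
2          9   Globex        W1     74
5         28   Globex        W1     76
group by warehouse, sum of price:
warehouse
W1    150
W2     17
Name: price, dtype: int64
reset_index():
  warehouse  price
0        W1    150
1        W2     17

17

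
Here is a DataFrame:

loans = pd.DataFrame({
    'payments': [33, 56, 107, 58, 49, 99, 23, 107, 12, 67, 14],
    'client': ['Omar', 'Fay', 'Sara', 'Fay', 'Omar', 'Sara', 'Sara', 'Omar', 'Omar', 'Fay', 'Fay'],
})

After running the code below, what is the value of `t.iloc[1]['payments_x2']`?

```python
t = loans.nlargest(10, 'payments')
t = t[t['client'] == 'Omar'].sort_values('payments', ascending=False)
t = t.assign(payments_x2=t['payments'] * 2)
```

take 10 rows with largest payments:
    payments client
2        107   Sara
7        107   Omar
5         99   Sara
9         67    Fay
3         58    Fay
1         56    Fay
4         49   Omar
0         33   Omar
6         23   Sara
10        14    Fay
filter rows where client == 'Omar':
   payments client
7       107   Omar
4        49   Omar
0        33   Omar
sort by payments descending:
   payments client
7       107   Omar
4        49   Omar
0        33   Omar
add column payments_x2 = t['payments'] * 2:
   payments client  payments_x2
7       107   Omar          214
4        49   Omar           98
0        33   Omar           66
So iloc[1]['payments_x2'] = 98.

98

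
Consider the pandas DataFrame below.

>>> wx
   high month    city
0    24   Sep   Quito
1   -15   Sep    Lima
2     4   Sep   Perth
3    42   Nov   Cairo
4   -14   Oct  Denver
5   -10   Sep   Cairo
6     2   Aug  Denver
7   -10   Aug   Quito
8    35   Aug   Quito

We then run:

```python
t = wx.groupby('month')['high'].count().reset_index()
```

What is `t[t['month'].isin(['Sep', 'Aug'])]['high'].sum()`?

group by month, count of high:
month
Aug    3
Nov    1
Oct    1
Sep    4
Name: high, dtype: int64
reset_index():
  month  high
0   Aug     3
1   Nov     1
2   Oct     1
3   Sep     4
filter rows where month in ['Sep', 'Aug']:
  month  high
0   Aug     3
3   Sep     4
Hence 7.

7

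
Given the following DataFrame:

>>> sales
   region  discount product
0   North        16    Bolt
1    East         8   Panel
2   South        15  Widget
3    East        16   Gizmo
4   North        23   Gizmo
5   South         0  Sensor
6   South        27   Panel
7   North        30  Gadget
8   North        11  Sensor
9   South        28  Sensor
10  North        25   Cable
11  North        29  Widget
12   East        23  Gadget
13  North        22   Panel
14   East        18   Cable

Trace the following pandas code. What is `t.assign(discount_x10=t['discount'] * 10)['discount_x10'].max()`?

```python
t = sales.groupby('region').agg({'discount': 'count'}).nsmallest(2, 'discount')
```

40

group by region, count of discount:
        discount
region          
East           4
North          7
South          4
take 2 rows with smallest discount:
        discount
region          
East           4
South          4
add column discount_x10 = t['discount'] * 10:
        discount  discount_x10
region                        
East           4            40
South          4            40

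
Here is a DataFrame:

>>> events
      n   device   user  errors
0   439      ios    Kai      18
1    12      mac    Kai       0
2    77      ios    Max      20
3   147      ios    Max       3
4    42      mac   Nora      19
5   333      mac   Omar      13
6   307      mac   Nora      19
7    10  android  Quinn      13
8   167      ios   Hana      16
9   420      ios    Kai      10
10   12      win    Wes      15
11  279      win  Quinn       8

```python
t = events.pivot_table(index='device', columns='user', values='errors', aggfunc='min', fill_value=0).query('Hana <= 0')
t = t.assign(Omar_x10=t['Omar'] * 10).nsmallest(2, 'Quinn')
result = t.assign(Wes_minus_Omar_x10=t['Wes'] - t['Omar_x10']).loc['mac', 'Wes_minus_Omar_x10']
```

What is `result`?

-130

pivot: rows=device, cols=user, min(errors):
user     Hana  Kai  Max  Nora  Omar  Quinn  Wes
device                                         
android     0    0    0     0     0     13    0
ios        16   10    3     0     0      0    0
mac         0    0    0    19    13      0    0
win         0    0    0     0     0      8   15
filter rows where Hana <= 0:
user     Hana  Kai  Max  Nora  Omar  Quinn  Wes
device                                         
android     0    0    0     0     0     13    0
mac         0    0    0    19    13      0    0
win         0    0    0     0     0      8   15
add column Omar_x10 = t['Omar'] * 10:
user     Hana  Kai  Max  Nora  Omar  Quinn  Wes  Omar_x10
device                                                   
android     0    0    0     0     0     13    0         0
mac         0    0    0    19    13      0    0       130
win         0    0    0     0     0      8   15         0
take 2 rows with smallest Quinn:
user    Hana  Kai  Max  Nora  Omar  Quinn  Wes  Omar_x10
device                                                  
mac        0    0    0    19    13      0    0       130
win        0    0    0     0     0      8   15         0
add column Wes_minus_Omar_x10 = t['Wes'] - t['Omar_x10']:
user    Hana  Kai  Max  Nora  Omar  Quinn  Wes  Omar_x10  Wes_minus_Omar_x10
device                                                                      
mac        0    0    0    19    13      0    0       130                -130
win        0    0    0     0     0      8   15         0                  15
So loc['mac', 'Wes_minus_Omar_x10'] = -130.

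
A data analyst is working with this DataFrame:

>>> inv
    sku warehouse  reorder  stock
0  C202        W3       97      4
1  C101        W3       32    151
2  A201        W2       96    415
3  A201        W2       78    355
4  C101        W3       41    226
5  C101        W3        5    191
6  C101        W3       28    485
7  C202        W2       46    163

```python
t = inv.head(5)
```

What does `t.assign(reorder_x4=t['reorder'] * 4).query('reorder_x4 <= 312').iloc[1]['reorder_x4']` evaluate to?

312

take first 5 rows:
    sku warehouse  reorder  stock
0  C202        W3       97      4
1  C101        W3       32    151
2  A201        W2       96    415
3  A201        W2       78    355
4  C101        W3       41    226
add column reorder_x4 = t['reorder'] * 4:
    sku warehouse  reorder  stock  reorder_x4
0  C202        W3       97      4         388
1  C101        W3       32    151         128
2  A201        W2       96    415         384
3  A201        W2       78    355         312
4  C101        W3       41    226         164
filter rows where reorder_x4 <= 312:
    sku warehouse  reorder  stock  reorder_x4
1  C101        W3       32    151         128
3  A201        W2       78    355         312
4  C101        W3       41    226         164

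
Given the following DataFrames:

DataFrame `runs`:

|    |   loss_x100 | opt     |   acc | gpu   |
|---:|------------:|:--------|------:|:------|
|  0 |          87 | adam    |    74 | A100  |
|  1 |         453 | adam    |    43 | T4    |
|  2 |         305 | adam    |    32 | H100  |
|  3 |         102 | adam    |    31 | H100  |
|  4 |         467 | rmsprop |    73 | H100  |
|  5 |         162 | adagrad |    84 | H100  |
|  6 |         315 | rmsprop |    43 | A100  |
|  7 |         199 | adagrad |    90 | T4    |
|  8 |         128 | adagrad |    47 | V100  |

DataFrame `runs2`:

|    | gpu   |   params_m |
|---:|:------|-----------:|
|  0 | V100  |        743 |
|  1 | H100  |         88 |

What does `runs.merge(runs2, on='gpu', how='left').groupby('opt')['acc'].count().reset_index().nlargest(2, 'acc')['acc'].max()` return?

4

merge on 'gpu' (how='left') → 9 rows:
   loss_x100      opt  acc   gpu  params_m
0         87     adam   74  A100       NaN
1        453     adam   43    T4       NaN
2        305     adam   32  H100      88.0
3        102     adam   31  H100      88.0
4        467  rmsprop   73  H100      88.0
5        162  adagrad   84  H100      88.0
6        315  rmsprop   43  A100       NaN
7        199  adagrad   90    T4       NaN
8        128  adagrad   47  V100     743.0
group by opt, count of acc:
opt
adagrad    3
adam       4
rmsprop    2
Name: acc, dtype: int64
reset_index():
       opt  acc
0  adagrad    3
1     adam    4
2  rmsprop    2
take 2 rows with largest acc:
       opt  acc
1     adam    4
0  adagrad    3
max of column 'acc' → 4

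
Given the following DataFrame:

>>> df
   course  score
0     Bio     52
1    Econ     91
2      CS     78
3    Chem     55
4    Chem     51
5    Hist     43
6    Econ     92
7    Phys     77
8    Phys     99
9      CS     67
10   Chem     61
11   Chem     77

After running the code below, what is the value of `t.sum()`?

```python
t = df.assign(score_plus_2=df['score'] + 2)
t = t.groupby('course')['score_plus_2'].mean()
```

420.0

add column score_plus_2 = df['score'] + 2:
   course  score  score_plus_2
0     Bio     52            54
1    Econ     91            93
2      CS     78            80
3    Chem     55            57
4    Chem     51            53
5    Hist     43            45
6    Econ     92            94
7    Phys     77            79
8    Phys     99           101
9      CS     67            69
10   Chem     61            63
11   Chem     77            79
group by course, mean of score_plus_2:
course
Bio     54.0
CS      74.5
Chem    63.0
Econ    93.5
Hist    45.0
Phys    90.0
Name: score_plus_2, dtype: float64
Reading off the sum of the resulting series, we get 420.0.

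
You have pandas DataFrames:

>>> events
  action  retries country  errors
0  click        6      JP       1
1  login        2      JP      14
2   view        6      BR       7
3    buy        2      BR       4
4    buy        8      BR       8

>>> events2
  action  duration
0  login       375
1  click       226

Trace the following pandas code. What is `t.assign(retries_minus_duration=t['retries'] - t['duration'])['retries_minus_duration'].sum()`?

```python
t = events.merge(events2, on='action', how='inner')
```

-593

merge on 'action' (how='inner') → 2 rows:
  action  retries country  errors  duration
0  click        6      JP       1       226
1  login        2      JP      14       375
add column retries_minus_duration = t['retries'] - t['duration']:
  action  retries country  errors  duration  retries_minus_duration
0  click        6      JP       1       226                    -220
1  login        2      JP      14       375                    -373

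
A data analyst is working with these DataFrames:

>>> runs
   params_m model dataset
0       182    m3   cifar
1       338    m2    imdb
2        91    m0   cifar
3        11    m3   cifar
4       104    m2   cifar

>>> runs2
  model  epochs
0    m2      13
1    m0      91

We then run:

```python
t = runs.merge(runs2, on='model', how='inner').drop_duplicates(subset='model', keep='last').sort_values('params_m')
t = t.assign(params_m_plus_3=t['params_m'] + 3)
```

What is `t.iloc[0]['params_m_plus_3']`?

merge on 'model' (how='inner') → 3 rows:
   params_m model dataset  epochs
0       338    m2    imdb      13
1        91    m0   cifar      91
2       104    m2   cifar      13
drop duplicate model (keep=last):
   params_m model dataset  epochs
1        91    m0   cifar      91
2       104    m2   cifar      13
sort by params_m:
   params_m model dataset  epochs
1        91    m0   cifar      91
2       104    m2   cifar      13
add column params_m_plus_3 = t['params_m'] + 3:
   params_m model dataset  epochs  params_m_plus_3
1        91    m0   cifar      91               94
2       104    m2   cifar      13              107
Finally, value at position 0, column 'params_m_plus_3' = 94.

94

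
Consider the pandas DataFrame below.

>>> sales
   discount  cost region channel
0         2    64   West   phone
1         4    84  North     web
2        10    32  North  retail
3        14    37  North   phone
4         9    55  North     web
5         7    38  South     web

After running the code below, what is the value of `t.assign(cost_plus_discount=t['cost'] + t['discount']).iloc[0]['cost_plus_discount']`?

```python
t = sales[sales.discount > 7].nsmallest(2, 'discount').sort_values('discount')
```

64

filter rows where discount > 7:
   discount  cost region channel
2        10    32  North  retail
3        14    37  North   phone
4         9    55  North     web
take 2 rows with smallest discount:
   discount  cost region channel
4         9    55  North     web
2        10    32  North  retail
sort by discount:
   discount  cost region channel
4         9    55  North     web
2        10    32  North  retail
add column cost_plus_discount = t['cost'] + t['discount']:
   discount  cost region channel  cost_plus_discount
4         9    55  North     web                  64
2        10    32  North  retail                  42
Hence 64.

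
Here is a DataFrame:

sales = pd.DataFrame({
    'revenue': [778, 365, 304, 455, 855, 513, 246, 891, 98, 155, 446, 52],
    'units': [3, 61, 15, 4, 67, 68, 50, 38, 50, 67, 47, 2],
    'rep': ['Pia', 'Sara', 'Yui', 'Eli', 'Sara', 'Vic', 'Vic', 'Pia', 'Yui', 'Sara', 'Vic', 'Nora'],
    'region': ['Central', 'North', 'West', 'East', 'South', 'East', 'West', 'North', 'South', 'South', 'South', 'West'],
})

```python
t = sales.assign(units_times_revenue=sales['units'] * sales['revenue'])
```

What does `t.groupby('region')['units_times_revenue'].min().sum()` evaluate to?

31423

add column units_times_revenue = sales['units'] * sales['revenue']:
    revenue  units   rep   region  units_times_revenue
0       778      3   Pia  Central                 2334
1       365     61  Sara    North                22265
2       304     15   Yui     West                 4560
3       455      4   Eli     East                 1820
4       855     67  Sara    South                57285
5       513     68   Vic     East                34884
6       246     50   Vic     West                12300
7       891     38   Pia    North                33858
8        98     50   Yui    South                 4900
9       155     67  Sara    South                10385
10      446     47   Vic    South                20962
11       52      2  Nora     West                  104
group by region, min of units_times_revenue:
region
Central     2334
East        1820
North      22265
South       4900
West         104
Name: units_times_revenue, dtype: int64
So sum() = 31423.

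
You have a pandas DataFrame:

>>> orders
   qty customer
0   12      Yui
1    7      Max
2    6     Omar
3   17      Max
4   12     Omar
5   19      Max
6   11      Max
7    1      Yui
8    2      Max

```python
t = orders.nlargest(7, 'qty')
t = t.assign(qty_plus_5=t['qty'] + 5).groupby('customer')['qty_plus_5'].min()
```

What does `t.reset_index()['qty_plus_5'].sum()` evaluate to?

40

take 7 rows with largest qty:
   qty customer
5   19      Max
3   17      Max
0   12      Yui
4   12     Omar
6   11      Max
1    7      Max
2    6     Omar
add column qty_plus_5 = t['qty'] + 5:
   qty customer  qty_plus_5
5   19      Max          24
3   17      Max          22
0   12      Yui          17
4   12     Omar          17
6   11      Max          16
1    7      Max          12
2    6     Omar          11
group by customer, min of qty_plus_5:
customer
Max     12
Omar    11
Yui     17
Name: qty_plus_5, dtype: int64
reset_index():
  customer  qty_plus_5
0      Max          12
1     Omar          11
2      Yui          17
The sum of column 'qty_plus_5' is 40.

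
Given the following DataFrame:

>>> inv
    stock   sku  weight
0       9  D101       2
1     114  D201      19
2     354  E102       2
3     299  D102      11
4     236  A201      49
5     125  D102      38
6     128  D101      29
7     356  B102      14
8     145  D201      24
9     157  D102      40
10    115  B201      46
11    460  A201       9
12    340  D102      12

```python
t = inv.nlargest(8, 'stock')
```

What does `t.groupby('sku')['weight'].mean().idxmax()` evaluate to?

take 8 rows with largest stock:
    stock   sku  weight
11    460  A201       9
7     356  B102      14
2     354  E102       2
12    340  D102      12
3     299  D102      11
4     236  A201      49
9     157  D102      40
8     145  D201      24
group by sku, mean of weight:
sku
A201    29.0
B102    14.0
D102    21.0
D201    24.0
E102     2.0
Name: weight, dtype: float64
label with the largest value → A201

A201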